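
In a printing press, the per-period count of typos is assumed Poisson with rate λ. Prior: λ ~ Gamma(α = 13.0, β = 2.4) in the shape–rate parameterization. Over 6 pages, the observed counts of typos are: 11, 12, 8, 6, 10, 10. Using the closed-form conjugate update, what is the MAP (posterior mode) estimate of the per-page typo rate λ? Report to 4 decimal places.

8.2143

With a Gamma(shape α, rate β) prior, the Poisson likelihood is conjugate: the posterior is Gamma(α + ΣXᵢ, β + n).
Sum of counts S = 57 over n = 6 pages.
Posterior: Gamma(α+S, β+n) = Gamma(13.0+57, 2.4+6) = Gamma(70.0, 8.4).
Mode of Gamma(α,β) for α≥1 is (α−1)/β = 69.0/8.4 = 8.2143.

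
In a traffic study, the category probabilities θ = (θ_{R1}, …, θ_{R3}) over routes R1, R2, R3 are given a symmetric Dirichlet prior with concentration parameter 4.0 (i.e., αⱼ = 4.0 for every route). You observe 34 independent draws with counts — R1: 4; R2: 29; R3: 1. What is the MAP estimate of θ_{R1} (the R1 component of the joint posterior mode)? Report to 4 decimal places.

The Dirichlet prior is conjugate to the Multinomial likelihood: each posterior αⱼ = prior αⱼ + observed count nⱼ.
Posterior concentration: (8.0, 33.0, 5.0), total = 46.0.
Joint mode component: (α_{R1}−1)/(Σα−K) = 7.0/43.0 = 0.1628.

0.1628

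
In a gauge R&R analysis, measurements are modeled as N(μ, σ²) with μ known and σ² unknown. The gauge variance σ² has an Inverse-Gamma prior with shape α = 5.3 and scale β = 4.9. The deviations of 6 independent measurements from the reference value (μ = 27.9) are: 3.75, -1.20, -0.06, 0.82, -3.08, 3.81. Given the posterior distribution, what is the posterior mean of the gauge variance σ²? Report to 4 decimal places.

With known mean μ and an Inverse-Gamma(α, β) prior on σ², the Normal likelihood is conjugate: posterior is Inv-Gamma(α + n/2, β + Σ(xᵢ−μ)²/2).
Σ(xᵢ−μ)² = (3.75)² + (-1.20)² + (-0.06)² + (0.82)² + (-3.08)² + (3.81)² = 40.1810.
Posterior: Inv-Gamma(5.3 + 6/2, 4.9 + 40.1810/2) = Inv-Gamma(8.30, 24.99050).
E[σ²|data] = β/(α−1) = 24.99050/7.30 = 3.4234.

3.4234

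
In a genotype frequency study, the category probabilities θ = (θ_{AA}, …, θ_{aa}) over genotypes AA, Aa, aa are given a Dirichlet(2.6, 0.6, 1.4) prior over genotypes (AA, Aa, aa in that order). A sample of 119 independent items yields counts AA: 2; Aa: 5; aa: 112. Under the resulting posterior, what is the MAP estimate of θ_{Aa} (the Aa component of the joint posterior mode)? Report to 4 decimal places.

The Dirichlet prior is conjugate to the Multinomial likelihood: each posterior αⱼ = prior αⱼ + observed count nⱼ.
Posterior concentration: (4.6, 5.6, 113.4), total = 123.6.
Joint mode component: (α_{Aa}−1)/(Σα−K) = 4.6/120.6 = 0.0381.

0.0381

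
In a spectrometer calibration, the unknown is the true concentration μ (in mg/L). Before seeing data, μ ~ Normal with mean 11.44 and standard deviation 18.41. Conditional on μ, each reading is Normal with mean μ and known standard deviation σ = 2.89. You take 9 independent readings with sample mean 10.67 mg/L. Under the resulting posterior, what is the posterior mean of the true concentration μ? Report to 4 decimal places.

10.6721

For Normal data with known variance σ², a Normal(μ₀, σ₀²) prior on μ is conjugate. Posterior precision = 1/σ₀² + n/σ²; posterior mean is the precision-weighted average of μ₀ and x̄.
n·x̄ = 9·10.67 = 96.03.
σ₀² = 18.41² = 338.9281, σ² = 2.89² = 8.3521; σ² + n·σ₀² = 8.3521 + 9·338.9281 = 3058.705.
Posterior mean = (μ₀/σ₀² + n·x̄/σ²)/(1/σ₀² + n/σ²) = (σ²·μ₀ + σ₀²·n·x̄)/(σ² + n·σ₀²) = (8.3521·11.44 + 338.9281·96.03)/3058.705 = 32642.813467/3058.705 = 10.6721.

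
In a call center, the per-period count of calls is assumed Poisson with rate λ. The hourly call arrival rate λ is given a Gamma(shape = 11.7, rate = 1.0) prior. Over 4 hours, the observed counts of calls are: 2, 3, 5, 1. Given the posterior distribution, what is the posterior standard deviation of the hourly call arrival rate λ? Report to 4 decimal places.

With a Gamma(shape α, rate β) prior, the Poisson likelihood is conjugate: the posterior is Gamma(α + ΣXᵢ, β + n).
Sum of counts S = 11 over n = 4 hours.
Posterior: Gamma(α+S, β+n) = Gamma(11.7+11, 1.0+4) = Gamma(22.7, 5.0).
SD = √α/β = √22.7/5.0 = 0.9529.

0.9529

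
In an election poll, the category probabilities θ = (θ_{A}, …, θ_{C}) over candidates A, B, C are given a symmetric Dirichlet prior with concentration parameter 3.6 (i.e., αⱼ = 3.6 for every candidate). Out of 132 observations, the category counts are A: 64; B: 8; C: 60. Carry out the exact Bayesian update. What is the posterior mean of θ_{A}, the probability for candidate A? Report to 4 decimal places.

The Dirichlet prior is conjugate to the Multinomial likelihood: each posterior αⱼ = prior αⱼ + observed count nⱼ.
Posterior concentration: (67.6, 11.6, 63.6), total = 142.8.
E[θ_{A}|data] = α_{A}/Σα = 67.6/142.8 = 0.4734.

0.4734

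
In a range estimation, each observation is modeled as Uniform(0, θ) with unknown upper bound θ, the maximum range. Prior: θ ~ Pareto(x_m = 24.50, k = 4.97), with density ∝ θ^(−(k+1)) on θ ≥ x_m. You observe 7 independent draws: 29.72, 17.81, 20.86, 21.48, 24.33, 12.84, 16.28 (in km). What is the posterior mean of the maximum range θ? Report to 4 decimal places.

A Pareto(scale x_m, shape k) prior on the upper bound θ of Uniform(0, θ) is conjugate: posterior is Pareto(max(x_m, max xᵢ), k + n).
Sample maximum = 29.72; prior scale x_m = 24.50 → posterior scale = max = 29.72.
Posterior shape = 4.97 + 7 = 11.97.
E[θ|data] = k·x_m/(k−1) = 11.97·29.72/10.97 = 32.4292.

32.4292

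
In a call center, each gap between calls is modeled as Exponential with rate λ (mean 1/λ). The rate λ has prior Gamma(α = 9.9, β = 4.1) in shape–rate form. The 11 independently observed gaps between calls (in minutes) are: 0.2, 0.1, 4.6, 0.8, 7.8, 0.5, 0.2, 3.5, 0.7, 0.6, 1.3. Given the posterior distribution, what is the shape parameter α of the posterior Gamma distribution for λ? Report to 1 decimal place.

20.9

With a Gamma(shape α, rate β) prior on the exponential rate λ, the posterior after n observations with total T = Σxᵢ is Gamma(α+n, β+T).
Sum of observations T = 20.3 minutes; n = 11.
Posterior: Gamma(9.9+11, 4.1+20.3) = Gamma(20.9, 24.4).
Posterior α = 20.9.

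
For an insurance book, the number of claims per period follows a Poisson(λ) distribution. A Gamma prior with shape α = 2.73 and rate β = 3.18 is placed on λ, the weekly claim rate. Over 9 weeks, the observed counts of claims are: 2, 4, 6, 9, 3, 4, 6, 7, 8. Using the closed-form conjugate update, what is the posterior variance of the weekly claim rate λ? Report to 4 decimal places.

With a Gamma(shape α, rate β) prior, the Poisson likelihood is conjugate: the posterior is Gamma(α + ΣXᵢ, β + n).
Sum of counts S = 49 over n = 9 weeks.
Posterior: Gamma(α+S, β+n) = Gamma(2.73+49, 3.18+9) = Gamma(51.73, 12.18).
Var = α/β² = 51.73/12.18² = 0.3487.

0.3487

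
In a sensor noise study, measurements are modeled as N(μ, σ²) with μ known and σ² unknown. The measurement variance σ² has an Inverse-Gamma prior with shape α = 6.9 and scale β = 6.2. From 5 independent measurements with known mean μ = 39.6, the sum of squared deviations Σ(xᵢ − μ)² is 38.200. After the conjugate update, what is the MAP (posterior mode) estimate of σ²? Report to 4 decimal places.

With known mean μ and an Inverse-Gamma(α, β) prior on σ², the Normal likelihood is conjugate: posterior is Inv-Gamma(α + n/2, β + Σ(xᵢ−μ)²/2).
Posterior: Inv-Gamma(6.9 + 5/2, 6.2 + 38.200/2) = Inv-Gamma(9.40, 25.3000).
Mode = β/(α+1) = 25.3000/10.40 = 2.4327.

2.4327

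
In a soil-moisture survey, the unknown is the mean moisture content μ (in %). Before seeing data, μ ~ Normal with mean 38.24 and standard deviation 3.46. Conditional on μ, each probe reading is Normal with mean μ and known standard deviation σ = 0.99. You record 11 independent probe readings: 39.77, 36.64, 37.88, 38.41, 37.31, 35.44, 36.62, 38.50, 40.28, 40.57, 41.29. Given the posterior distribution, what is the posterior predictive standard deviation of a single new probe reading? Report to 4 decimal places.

For Normal data with known variance σ², a Normal(μ₀, σ₀²) prior on μ is conjugate. Posterior precision = 1/σ₀² + n/σ²; posterior mean is the precision-weighted average of μ₀ and x̄.
σ₀² = 3.46² = 11.9716, σ² = 0.99² = 0.9801; σ² + n·σ₀² = 0.9801 + 11·11.9716 = 132.6677.
Posterior precision = 1/σ₀² + n/σ² = 1/11.9716 + 11/0.9801 = (σ² + n·σ₀²)/(σ₀²σ²) = 132.6677/(11.9716·0.9801); posterior variance σₙ² = σ₀²σ²/(σ² + n·σ₀²) = 11.9716·0.9801/132.6677 = 0.088442.
Predictive variance for one new observation = σₙ² + σ² = 11.9716·0.9801/132.6677 + 0.9801 = σ²·(σ₀² + 132.6677)/132.6677 = 0.9801·144.6393/132.6677 = 1.068542; SD = √(0.9801·144.6393/132.6677) = 1.0337.

1.0337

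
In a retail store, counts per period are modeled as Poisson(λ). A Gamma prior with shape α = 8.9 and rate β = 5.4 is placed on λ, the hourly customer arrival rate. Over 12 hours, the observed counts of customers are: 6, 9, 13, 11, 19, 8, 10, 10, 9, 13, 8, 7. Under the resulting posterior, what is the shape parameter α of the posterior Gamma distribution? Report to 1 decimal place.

131.9

With a Gamma(shape α, rate β) prior, the Poisson likelihood is conjugate: the posterior is Gamma(α + ΣXᵢ, β + n).
Sum of counts S = 123 over n = 12 hours.
Posterior: Gamma(α+S, β+n) = Gamma(8.9+123, 5.4+12) = Gamma(131.9, 17.4).
Posterior α = 131.9.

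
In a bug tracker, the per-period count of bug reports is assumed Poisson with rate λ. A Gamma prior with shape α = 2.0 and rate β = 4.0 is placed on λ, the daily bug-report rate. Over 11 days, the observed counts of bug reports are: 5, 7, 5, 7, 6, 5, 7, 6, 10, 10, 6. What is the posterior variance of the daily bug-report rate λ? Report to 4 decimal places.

0.3378

With a Gamma(shape α, rate β) prior, the Poisson likelihood is conjugate: the posterior is Gamma(α + ΣXᵢ, β + n).
Sum of counts S = 74 over n = 11 days.
Posterior: Gamma(α+S, β+n) = Gamma(2.0+74, 4.0+11) = Gamma(76.0, 15.0).
Var = α/β² = 76.0/15.0² = 0.3378.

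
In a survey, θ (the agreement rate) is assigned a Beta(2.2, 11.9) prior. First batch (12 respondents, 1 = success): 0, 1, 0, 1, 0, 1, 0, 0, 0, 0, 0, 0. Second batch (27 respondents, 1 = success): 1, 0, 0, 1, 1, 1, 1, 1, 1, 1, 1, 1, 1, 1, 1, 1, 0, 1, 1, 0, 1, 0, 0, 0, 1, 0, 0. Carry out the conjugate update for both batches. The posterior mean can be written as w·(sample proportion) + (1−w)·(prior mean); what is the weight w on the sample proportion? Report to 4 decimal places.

0.7345

The Beta prior is conjugate to a Binomial/Bernoulli likelihood; the update adds successes to α and failures to β.
Total number of respondents: n = 12 + 27 = 39.
Posterior mean = (α₀+k)/(α₀+β₀+n) = [n/(α₀+β₀+n)]·(k/n) + [(α₀+β₀)/(α₀+β₀+n)]·α₀/(α₀+β₀), so only n and the prior enter the weight.
The weight on the data is w = n/(α₀+β₀+n) = 39/(2.2+11.9+39) = 39/53.1 = 0.7345.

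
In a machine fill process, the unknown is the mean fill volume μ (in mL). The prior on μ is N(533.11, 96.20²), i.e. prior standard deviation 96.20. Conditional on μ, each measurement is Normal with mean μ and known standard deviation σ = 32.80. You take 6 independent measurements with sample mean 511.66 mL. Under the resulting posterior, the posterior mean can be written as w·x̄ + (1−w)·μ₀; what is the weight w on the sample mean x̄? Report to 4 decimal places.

0.9810

For Normal data with known variance σ², a Normal(μ₀, σ₀²) prior on μ is conjugate. Posterior precision = 1/σ₀² + n/σ²; posterior mean is the precision-weighted average of μ₀ and x̄.
σ₀² = 96.20² = 9254.44, σ² = 32.80² = 1075.84. Prior precision 1/σ₀² = 1/9254.44; data precision n/σ² = 6/1075.84.
w = (n/σ²)/(1/σ₀² + n/σ²) = n·σ₀²/(σ² + n·σ₀²) = 6·9254.44/(1075.84 + 6·9254.44) = 55526.64/56602.48 = 0.9810.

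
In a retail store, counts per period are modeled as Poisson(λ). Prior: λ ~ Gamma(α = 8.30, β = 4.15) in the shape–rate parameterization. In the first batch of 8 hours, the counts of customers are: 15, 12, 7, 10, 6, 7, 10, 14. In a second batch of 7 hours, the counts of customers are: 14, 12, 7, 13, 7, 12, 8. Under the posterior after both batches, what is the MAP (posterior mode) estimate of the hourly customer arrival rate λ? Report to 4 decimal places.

8.4230

With a Gamma(shape α, rate β) prior, the Poisson likelihood is conjugate: the posterior is Gamma(α + ΣXᵢ, β + n).
Batch 1: sum of counts S = 81 over n = 8 hours.
After batch 1: Gamma(α+S, β+n) = Gamma(8.30+81, 4.15+8) = Gamma(89.30, 12.15).
Batch 2: sum of counts S = 73 over n = 7 hours.
After batch 2: Gamma(α+S, β+n) = Gamma(89.30+73, 12.15+7) = Gamma(162.30, 19.15).
Mode of Gamma(α,β) for α≥1 is (α−1)/β = 161.30/19.15 = 8.4230.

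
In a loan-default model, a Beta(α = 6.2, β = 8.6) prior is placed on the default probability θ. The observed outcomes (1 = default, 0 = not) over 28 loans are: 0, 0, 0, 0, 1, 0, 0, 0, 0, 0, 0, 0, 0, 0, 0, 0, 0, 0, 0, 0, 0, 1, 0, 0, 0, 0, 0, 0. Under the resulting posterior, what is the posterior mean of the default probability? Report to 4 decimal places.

The Beta prior is conjugate to a Binomial/Bernoulli likelihood; the update adds successes to α and failures to β.
Posterior: Beta(α+k, β+n−k) = Beta(6.2+2, 8.6+26) = Beta(8.2, 34.6).
Posterior mean = α/(α+β) = 8.2/42.8 = 0.1916.

0.1916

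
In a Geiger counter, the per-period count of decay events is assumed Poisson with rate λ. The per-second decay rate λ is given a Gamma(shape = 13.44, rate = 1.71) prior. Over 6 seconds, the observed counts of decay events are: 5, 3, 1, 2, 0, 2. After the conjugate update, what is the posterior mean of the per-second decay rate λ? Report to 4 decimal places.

3.4293

With a Gamma(shape α, rate β) prior, the Poisson likelihood is conjugate: the posterior is Gamma(α + ΣXᵢ, β + n).
Sum of counts S = 13 over n = 6 seconds.
Posterior: Gamma(α+S, β+n) = Gamma(13.44+13, 1.71+6) = Gamma(26.44, 7.71).
Posterior mean = α/β = 26.44/7.71 = 3.4293.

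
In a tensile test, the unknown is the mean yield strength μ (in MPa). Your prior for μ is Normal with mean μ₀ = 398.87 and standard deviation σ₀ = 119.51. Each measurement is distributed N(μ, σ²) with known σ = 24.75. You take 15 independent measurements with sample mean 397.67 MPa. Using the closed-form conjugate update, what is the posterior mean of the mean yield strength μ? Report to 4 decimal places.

397.6734

For Normal data with known variance σ², a Normal(μ₀, σ₀²) prior on μ is conjugate. Posterior precision = 1/σ₀² + n/σ²; posterior mean is the precision-weighted average of μ₀ and x̄.
n·x̄ = 15·397.67 = 5965.05.
σ₀² = 119.51² = 14282.6401, σ² = 24.75² = 612.5625; σ² + n·σ₀² = 612.5625 + 15·14282.6401 = 214852.164.
Posterior mean = (μ₀/σ₀² + n·x̄/σ²)/(1/σ₀² + n/σ²) = (σ²·μ₀ + σ₀²·n·x̄)/(σ² + n·σ₀²) = (612.5625·398.87 + 14282.6401·5965.05)/214852.164 = 85440995.13288/214852.164 = 397.6734.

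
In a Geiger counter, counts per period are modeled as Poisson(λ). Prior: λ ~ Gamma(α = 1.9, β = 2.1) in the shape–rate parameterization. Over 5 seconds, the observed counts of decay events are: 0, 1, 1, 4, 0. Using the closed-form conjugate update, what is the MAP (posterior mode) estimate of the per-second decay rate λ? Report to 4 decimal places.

With a Gamma(shape α, rate β) prior, the Poisson likelihood is conjugate: the posterior is Gamma(α + ΣXᵢ, β + n).
Sum of counts S = 6 over n = 5 seconds.
Posterior: Gamma(α+S, β+n) = Gamma(1.9+6, 2.1+5) = Gamma(7.9, 7.1).
Mode of Gamma(α,β) for α≥1 is (α−1)/β = 6.9/7.1 = 0.9718.

0.9718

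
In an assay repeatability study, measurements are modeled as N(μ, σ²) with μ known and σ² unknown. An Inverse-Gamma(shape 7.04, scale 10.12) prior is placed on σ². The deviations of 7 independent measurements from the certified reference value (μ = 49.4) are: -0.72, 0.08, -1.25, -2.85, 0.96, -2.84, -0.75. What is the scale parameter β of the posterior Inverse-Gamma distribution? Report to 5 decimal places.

19.99975

With known mean μ and an Inverse-Gamma(α, β) prior on σ², the Normal likelihood is conjugate: posterior is Inv-Gamma(α + n/2, β + Σ(xᵢ−μ)²/2).
Σ(xᵢ−μ)² = (-0.72)² + (0.08)² + (-1.25)² + (-2.85)² + (0.96)² + (-2.84)² + (-0.75)² = 19.7595.
Posterior: Inv-Gamma(7.04 + 7/2, 10.12 + 19.7595/2) = Inv-Gamma(10.54, 19.99975).
Posterior β = 19.99975.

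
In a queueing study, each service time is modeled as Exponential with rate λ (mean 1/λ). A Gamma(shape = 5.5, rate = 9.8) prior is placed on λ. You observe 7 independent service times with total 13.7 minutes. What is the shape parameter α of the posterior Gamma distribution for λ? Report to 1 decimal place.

12.5

With a Gamma(shape α, rate β) prior on the exponential rate λ, the posterior after n observations with total T = Σxᵢ is Gamma(α+n, β+T).
Posterior: Gamma(5.5+7, 9.8+13.7) = Gamma(12.5, 23.5).
Posterior α = 12.5.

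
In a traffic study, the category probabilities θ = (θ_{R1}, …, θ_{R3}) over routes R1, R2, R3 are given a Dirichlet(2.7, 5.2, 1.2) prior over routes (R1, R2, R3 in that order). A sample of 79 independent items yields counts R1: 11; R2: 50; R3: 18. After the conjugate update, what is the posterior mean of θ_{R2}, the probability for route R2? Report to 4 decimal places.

0.6266

The Dirichlet prior is conjugate to the Multinomial likelihood: each posterior αⱼ = prior αⱼ + observed count nⱼ.
Posterior concentration: (13.7, 55.2, 19.2), total = 88.1.
E[θ_{R2}|data] = α_{R2}/Σα = 55.2/88.1 = 0.6266.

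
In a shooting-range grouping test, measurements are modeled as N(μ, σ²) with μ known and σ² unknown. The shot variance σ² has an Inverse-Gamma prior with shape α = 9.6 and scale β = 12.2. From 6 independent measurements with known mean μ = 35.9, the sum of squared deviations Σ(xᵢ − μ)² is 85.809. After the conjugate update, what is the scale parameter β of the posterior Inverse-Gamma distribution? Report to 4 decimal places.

With known mean μ and an Inverse-Gamma(α, β) prior on σ², the Normal likelihood is conjugate: posterior is Inv-Gamma(α + n/2, β + Σ(xᵢ−μ)²/2).
Posterior: Inv-Gamma(9.6 + 6/2, 12.2 + 85.809/2) = Inv-Gamma(12.60, 55.1045).
Posterior β = 55.1045.

55.1045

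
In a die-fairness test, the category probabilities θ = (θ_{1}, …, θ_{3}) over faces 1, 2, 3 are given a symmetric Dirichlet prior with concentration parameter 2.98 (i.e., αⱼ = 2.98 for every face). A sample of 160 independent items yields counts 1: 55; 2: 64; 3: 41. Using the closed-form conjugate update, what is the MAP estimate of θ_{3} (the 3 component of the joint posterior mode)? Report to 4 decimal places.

0.2590

The Dirichlet prior is conjugate to the Multinomial likelihood: each posterior αⱼ = prior αⱼ + observed count nⱼ.
Posterior concentration: (57.98, 66.98, 43.98), total = 168.94.
Joint mode component: (α_{3}−1)/(Σα−K) = 42.98/165.94 = 0.2590.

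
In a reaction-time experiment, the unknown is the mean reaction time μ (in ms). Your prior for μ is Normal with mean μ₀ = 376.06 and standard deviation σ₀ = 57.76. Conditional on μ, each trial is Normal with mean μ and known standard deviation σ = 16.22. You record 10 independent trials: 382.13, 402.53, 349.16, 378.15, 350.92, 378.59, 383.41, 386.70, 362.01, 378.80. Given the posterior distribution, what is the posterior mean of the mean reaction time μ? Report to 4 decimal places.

For Normal data with known variance σ², a Normal(μ₀, σ₀²) prior on μ is conjugate. Posterior precision = 1/σ₀² + n/σ²; posterior mean is the precision-weighted average of μ₀ and x̄.
Σxᵢ = 382.13 + 402.53 + 349.16 + 378.15 + 350.92 + 378.59 + 383.41 + 386.70 + 362.01 + 378.80 = 3752.4, so n·x̄ = 3752.4.
σ₀² = 57.76² = 3336.2176, σ² = 16.22² = 263.0884; σ² + n·σ₀² = 263.0884 + 10·3336.2176 = 33625.2644.
Posterior mean = (μ₀/σ₀² + n·x̄/σ²)/(1/σ₀² + n/σ²) = (σ²·μ₀ + σ₀²·n·x̄)/(σ² + n·σ₀²) = (263.0884·376.06 + 3336.2176·3752.4)/33625.2644 = 12617759.945944/33625.2644 = 375.2464.

375.2464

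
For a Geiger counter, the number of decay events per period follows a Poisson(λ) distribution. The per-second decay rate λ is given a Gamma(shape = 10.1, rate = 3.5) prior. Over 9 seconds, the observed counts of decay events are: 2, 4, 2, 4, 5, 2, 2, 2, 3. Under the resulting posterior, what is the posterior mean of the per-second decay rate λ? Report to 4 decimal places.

2.8880

With a Gamma(shape α, rate β) prior, the Poisson likelihood is conjugate: the posterior is Gamma(α + ΣXᵢ, β + n).
Sum of counts S = 26 over n = 9 seconds.
Posterior: Gamma(α+S, β+n) = Gamma(10.1+26, 3.5+9) = Gamma(36.1, 12.5).
Posterior mean = α/β = 36.1/12.5 = 2.8880.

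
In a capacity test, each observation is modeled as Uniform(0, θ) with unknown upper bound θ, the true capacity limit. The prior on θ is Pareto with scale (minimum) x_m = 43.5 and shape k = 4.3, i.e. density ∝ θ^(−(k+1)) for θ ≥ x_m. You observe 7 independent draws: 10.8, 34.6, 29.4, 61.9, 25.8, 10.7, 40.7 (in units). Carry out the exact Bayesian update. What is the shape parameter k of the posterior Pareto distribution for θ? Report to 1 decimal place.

11.3

A Pareto(scale x_m, shape k) prior on the upper bound θ of Uniform(0, θ) is conjugate: posterior is Pareto(max(x_m, max xᵢ), k + n).
Sample maximum = 61.9; prior scale x_m = 43.5 → posterior scale = max = 61.9.
Posterior shape = 4.3 + 7 = 11.3.
Posterior shape k = 11.3.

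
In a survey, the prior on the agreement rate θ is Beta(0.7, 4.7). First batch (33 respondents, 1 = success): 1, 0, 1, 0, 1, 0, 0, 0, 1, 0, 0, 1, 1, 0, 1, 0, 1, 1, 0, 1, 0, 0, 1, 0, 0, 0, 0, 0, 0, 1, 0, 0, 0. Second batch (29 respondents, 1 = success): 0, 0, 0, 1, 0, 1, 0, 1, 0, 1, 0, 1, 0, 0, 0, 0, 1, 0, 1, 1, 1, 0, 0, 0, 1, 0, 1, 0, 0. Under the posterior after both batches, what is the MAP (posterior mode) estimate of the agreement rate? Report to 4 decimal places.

The Beta prior is conjugate to a Binomial/Bernoulli likelihood; the update adds successes to α and failures to β.
After batch 1: Beta(0.7+12, 4.7+21) = Beta(12.7, 25.7).
After batch 2: Beta(12.7+11, 25.7+18) = Beta(23.7, 43.7).
Mode of Beta(a,b) for a,b>1 is (a−1)/(a+b−2) = 22.7/65.4 = 0.3471.

0.3471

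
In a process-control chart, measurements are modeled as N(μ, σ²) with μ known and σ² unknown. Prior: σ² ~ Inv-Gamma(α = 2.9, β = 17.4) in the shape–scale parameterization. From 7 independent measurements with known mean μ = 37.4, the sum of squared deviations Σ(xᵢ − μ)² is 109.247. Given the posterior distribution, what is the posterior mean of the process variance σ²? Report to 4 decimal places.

With known mean μ and an Inverse-Gamma(α, β) prior on σ², the Normal likelihood is conjugate: posterior is Inv-Gamma(α + n/2, β + Σ(xᵢ−μ)²/2).
Posterior: Inv-Gamma(2.9 + 7/2, 17.4 + 109.247/2) = Inv-Gamma(6.40, 72.0235).
E[σ²|data] = β/(α−1) = 72.0235/5.40 = 13.3377.

13.3377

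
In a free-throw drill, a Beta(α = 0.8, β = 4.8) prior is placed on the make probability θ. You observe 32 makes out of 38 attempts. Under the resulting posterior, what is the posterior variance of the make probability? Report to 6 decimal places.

The Beta prior is conjugate to a Binomial/Bernoulli likelihood; the update adds successes to α and failures to β.
Posterior: Beta(α+k, β+n−k) = Beta(0.8+32, 4.8+6) = Beta(32.8, 10.8).
Var = αβ/((α+β)²(α+β+1)) = 32.8·10.8/(43.6²·44.6) = 0.004178.

0.004178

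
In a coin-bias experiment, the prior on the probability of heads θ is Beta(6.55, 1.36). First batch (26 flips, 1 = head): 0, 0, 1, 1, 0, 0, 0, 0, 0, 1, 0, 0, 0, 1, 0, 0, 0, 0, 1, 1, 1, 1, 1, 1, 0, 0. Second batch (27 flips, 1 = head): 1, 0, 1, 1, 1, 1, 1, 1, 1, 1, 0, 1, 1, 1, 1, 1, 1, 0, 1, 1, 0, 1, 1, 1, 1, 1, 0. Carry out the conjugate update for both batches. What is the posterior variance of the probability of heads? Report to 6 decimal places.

0.003753

The Beta prior is conjugate to a Binomial/Bernoulli likelihood; the update adds successes to α and failures to β.
After batch 1: Beta(6.55+10, 1.36+16) = Beta(16.55, 17.36).
After batch 2: Beta(16.55+22, 17.36+5) = Beta(38.55, 22.36).
Var = αβ/((α+β)²(α+β+1)) = 38.55·22.36/(60.91²·61.91) = 0.003753.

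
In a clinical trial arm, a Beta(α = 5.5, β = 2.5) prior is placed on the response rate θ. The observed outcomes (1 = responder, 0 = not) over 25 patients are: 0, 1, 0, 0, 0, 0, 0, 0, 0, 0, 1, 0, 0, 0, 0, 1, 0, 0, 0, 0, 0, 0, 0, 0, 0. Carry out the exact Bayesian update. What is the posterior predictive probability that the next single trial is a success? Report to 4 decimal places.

The Beta prior is conjugate to a Binomial/Bernoulli likelihood; the update adds successes to α and failures to β.
Posterior: Beta(α+k, β+n−k) = Beta(5.5+3, 2.5+22) = Beta(8.5, 24.5).
For a single future Bernoulli trial, P(success | data) = α/(α+β) = 0.2576.

0.2576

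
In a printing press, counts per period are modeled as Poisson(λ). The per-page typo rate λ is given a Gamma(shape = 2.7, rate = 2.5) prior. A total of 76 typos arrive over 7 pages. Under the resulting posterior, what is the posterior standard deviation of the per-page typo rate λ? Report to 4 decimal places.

0.9338

With a Gamma(shape α, rate β) prior, the Poisson likelihood is conjugate: the posterior is Gamma(α + ΣXᵢ, β + n).
Posterior: Gamma(α+S, β+n) = Gamma(2.7+76, 2.5+7) = Gamma(78.7, 9.5).
SD = √α/β = √78.7/9.5 = 0.9338.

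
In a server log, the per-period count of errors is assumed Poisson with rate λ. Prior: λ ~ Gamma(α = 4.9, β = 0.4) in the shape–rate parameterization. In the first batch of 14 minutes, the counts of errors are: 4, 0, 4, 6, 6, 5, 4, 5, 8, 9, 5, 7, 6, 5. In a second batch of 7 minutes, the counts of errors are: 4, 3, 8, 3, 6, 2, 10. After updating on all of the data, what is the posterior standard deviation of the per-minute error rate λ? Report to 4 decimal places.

With a Gamma(shape α, rate β) prior, the Poisson likelihood is conjugate: the posterior is Gamma(α + ΣXᵢ, β + n).
Batch 1: sum of counts S = 74 over n = 14 minutes.
After batch 1: Gamma(α+S, β+n) = Gamma(4.9+74, 0.4+14) = Gamma(78.9, 14.4).
Batch 2: sum of counts S = 36 over n = 7 minutes.
After batch 2: Gamma(α+S, β+n) = Gamma(78.9+36, 14.4+7) = Gamma(114.9, 21.4).
SD = √α/β = √114.9/21.4 = 0.5009.

0.5009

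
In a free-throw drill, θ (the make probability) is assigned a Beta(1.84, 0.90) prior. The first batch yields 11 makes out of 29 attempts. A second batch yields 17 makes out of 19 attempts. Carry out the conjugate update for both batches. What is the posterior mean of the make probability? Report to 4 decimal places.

0.5881

The Beta prior is conjugate to a Binomial/Bernoulli likelihood; the update adds successes to α and failures to β.
After batch 1: Beta(1.84+11, 0.90+18) = Beta(12.84, 18.90).
After batch 2: Beta(12.84+17, 18.90+2) = Beta(29.84, 20.90).
Posterior mean = α/(α+β) = 29.84/50.74 = 0.5881.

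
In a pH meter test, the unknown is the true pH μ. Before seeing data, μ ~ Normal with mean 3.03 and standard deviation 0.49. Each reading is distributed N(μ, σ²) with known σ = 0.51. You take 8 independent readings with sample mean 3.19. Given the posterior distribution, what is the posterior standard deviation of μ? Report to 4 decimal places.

For Normal data with known variance σ², a Normal(μ₀, σ₀²) prior on μ is conjugate. Posterior precision = 1/σ₀² + n/σ²; posterior mean is the precision-weighted average of μ₀ and x̄.
σ₀² = 0.49² = 0.2401, σ² = 0.51² = 0.2601; σ² + n·σ₀² = 0.2601 + 8·0.2401 = 2.1809.
Posterior precision = 1/σ₀² + n/σ² = 1/0.2401 + 8/0.2601 = (σ² + n·σ₀²)/(σ₀²σ²) = 2.1809/(0.2401·0.2601); posterior variance σₙ² = σ₀²σ²/(σ² + n·σ₀²) = 0.2401·0.2601/2.1809 = 0.028635.
Posterior SD = √σₙ² = √(0.2401·0.2601/2.1809) = 0.1692.

0.1692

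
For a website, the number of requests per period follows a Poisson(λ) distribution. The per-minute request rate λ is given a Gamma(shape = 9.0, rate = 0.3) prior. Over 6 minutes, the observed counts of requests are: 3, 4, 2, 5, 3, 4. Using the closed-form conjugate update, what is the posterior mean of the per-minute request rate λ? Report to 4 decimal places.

With a Gamma(shape α, rate β) prior, the Poisson likelihood is conjugate: the posterior is Gamma(α + ΣXᵢ, β + n).
Sum of counts S = 21 over n = 6 minutes.
Posterior: Gamma(α+S, β+n) = Gamma(9.0+21, 0.3+6) = Gamma(30.0, 6.3).
Posterior mean = α/β = 30.0/6.3 = 4.7619.

4.7619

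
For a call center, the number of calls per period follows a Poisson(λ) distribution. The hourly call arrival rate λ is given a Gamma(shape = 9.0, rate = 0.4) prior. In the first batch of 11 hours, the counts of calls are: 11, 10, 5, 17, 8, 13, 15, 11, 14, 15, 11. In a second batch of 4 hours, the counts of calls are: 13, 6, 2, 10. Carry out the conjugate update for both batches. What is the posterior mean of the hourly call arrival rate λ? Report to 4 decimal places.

With a Gamma(shape α, rate β) prior, the Poisson likelihood is conjugate: the posterior is Gamma(α + ΣXᵢ, β + n).
Batch 1: sum of counts S = 130 over n = 11 hours.
After batch 1: Gamma(α+S, β+n) = Gamma(9.0+130, 0.4+11) = Gamma(139.0, 11.4).
Batch 2: sum of counts S = 31 over n = 4 hours.
After batch 2: Gamma(α+S, β+n) = Gamma(139.0+31, 11.4+4) = Gamma(170.0, 15.4).
Posterior mean = α/β = 170.0/15.4 = 11.0390.

11.0390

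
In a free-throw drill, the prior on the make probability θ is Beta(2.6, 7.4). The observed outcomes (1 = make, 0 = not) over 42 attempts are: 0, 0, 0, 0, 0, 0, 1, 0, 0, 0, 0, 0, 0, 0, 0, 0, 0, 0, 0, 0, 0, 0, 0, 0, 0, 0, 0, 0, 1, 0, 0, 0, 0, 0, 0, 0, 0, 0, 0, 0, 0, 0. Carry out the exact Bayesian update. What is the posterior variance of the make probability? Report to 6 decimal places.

The Beta prior is conjugate to a Binomial/Bernoulli likelihood; the update adds successes to α and failures to β.
Posterior: Beta(α+k, β+n−k) = Beta(2.6+2, 7.4+40) = Beta(4.6, 47.4).
Var = αβ/((α+β)²(α+β+1)) = 4.6·47.4/(52.0²·53.0) = 0.001521.

0.001521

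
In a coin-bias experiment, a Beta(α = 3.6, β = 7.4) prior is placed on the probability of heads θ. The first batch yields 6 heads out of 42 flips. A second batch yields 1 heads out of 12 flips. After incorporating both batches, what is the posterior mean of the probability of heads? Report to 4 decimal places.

The Beta prior is conjugate to a Binomial/Bernoulli likelihood; the update adds successes to α and failures to β.
After batch 1: Beta(3.6+6, 7.4+36) = Beta(9.6, 43.4).
After batch 2: Beta(9.6+1, 43.4+11) = Beta(10.6, 54.4).
Posterior mean = α/(α+β) = 10.6/65.0 = 0.1631.

0.1631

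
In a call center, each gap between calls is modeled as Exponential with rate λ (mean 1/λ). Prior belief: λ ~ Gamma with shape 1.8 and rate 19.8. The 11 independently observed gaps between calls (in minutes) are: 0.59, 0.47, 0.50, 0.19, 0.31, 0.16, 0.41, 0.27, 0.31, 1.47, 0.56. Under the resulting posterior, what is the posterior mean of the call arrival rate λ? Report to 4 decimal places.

With a Gamma(shape α, rate β) prior on the exponential rate λ, the posterior after n observations with total T = Σxᵢ is Gamma(α+n, β+T).
Sum of observations T = 5.24 minutes; n = 11.
Posterior: Gamma(1.8+11, 19.8+5.24) = Gamma(12.8, 25.04).
Posterior mean of λ = α/β = 12.8/25.04 = 0.5112.

0.5112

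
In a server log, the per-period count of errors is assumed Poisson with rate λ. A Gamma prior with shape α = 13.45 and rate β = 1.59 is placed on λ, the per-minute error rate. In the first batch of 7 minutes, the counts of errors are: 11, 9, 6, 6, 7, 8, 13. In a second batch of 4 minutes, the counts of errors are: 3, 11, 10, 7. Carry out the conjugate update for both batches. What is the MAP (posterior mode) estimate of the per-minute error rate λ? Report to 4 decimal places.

With a Gamma(shape α, rate β) prior, the Poisson likelihood is conjugate: the posterior is Gamma(α + ΣXᵢ, β + n).
Batch 1: sum of counts S = 60 over n = 7 minutes.
After batch 1: Gamma(α+S, β+n) = Gamma(13.45+60, 1.59+7) = Gamma(73.45, 8.59).
Batch 2: sum of counts S = 31 over n = 4 minutes.
After batch 2: Gamma(α+S, β+n) = Gamma(73.45+31, 8.59+4) = Gamma(104.45, 12.59).
Mode of Gamma(α,β) for α≥1 is (α−1)/β = 103.45/12.59 = 8.2168.

8.2168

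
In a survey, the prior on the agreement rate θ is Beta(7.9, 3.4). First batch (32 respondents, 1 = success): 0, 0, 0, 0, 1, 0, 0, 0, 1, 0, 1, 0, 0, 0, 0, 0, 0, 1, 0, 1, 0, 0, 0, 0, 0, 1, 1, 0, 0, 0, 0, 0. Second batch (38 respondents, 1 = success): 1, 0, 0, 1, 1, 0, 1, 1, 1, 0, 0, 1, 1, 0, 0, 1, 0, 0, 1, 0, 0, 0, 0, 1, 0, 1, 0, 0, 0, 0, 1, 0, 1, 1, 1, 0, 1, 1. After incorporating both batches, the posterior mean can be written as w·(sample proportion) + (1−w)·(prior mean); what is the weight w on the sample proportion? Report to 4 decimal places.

0.8610

The Beta prior is conjugate to a Binomial/Bernoulli likelihood; the update adds successes to α and failures to β.
Total number of respondents: n = 32 + 38 = 70.
Posterior mean = (α₀+k)/(α₀+β₀+n) = [n/(α₀+β₀+n)]·(k/n) + [(α₀+β₀)/(α₀+β₀+n)]·α₀/(α₀+β₀), so only n and the prior enter the weight.
The weight on the data is w = n/(α₀+β₀+n) = 70/(7.9+3.4+70) = 70/81.3 = 0.8610.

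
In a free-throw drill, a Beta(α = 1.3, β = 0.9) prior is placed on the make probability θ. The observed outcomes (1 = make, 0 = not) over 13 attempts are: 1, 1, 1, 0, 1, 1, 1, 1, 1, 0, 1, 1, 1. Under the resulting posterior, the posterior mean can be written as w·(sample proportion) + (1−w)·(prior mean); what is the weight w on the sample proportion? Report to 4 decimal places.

0.8553

The Beta prior is conjugate to a Binomial/Bernoulli likelihood; the update adds successes to α and failures to β.
Posterior mean = (α₀+k)/(α₀+β₀+n) = [n/(α₀+β₀+n)]·(k/n) + [(α₀+β₀)/(α₀+β₀+n)]·α₀/(α₀+β₀), so only n and the prior enter the weight.
The weight on the data is w = n/(α₀+β₀+n) = 13/(1.3+0.9+13) = 13/15.2 = 0.8553.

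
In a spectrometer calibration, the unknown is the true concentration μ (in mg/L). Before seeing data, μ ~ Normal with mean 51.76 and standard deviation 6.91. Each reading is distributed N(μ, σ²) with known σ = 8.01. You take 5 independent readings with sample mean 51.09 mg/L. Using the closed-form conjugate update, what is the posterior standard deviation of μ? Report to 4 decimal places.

For Normal data with known variance σ², a Normal(μ₀, σ₀²) prior on μ is conjugate. Posterior precision = 1/σ₀² + n/σ²; posterior mean is the precision-weighted average of μ₀ and x̄.
σ₀² = 6.91² = 47.7481, σ² = 8.01² = 64.1601; σ² + n·σ₀² = 64.1601 + 5·47.7481 = 302.9006.
Posterior precision = 1/σ₀² + n/σ² = 1/47.7481 + 5/64.1601 = (σ² + n·σ₀²)/(σ₀²σ²) = 302.9006/(47.7481·64.1601); posterior variance σₙ² = σ₀²σ²/(σ² + n·σ₀²) = 47.7481·64.1601/302.9006 = 10.113954.
Posterior SD = √σₙ² = √(47.7481·64.1601/302.9006) = 3.1802.

3.1802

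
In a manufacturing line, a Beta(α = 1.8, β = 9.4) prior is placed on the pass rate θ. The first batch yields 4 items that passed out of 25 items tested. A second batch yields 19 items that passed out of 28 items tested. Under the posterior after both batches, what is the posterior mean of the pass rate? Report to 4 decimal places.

0.3863

The Beta prior is conjugate to a Binomial/Bernoulli likelihood; the update adds successes to α and failures to β.
After batch 1: Beta(1.8+4, 9.4+21) = Beta(5.8, 30.4).
After batch 2: Beta(5.8+19, 30.4+9) = Beta(24.8, 39.4).
Posterior mean = α/(α+β) = 24.8/64.2 = 0.3863.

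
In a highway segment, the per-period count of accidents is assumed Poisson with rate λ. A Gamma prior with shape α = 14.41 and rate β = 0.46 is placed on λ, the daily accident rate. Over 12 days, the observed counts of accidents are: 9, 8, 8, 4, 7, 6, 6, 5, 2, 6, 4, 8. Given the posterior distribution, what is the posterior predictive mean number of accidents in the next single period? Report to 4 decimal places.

With a Gamma(shape α, rate β) prior, the Poisson likelihood is conjugate: the posterior is Gamma(α + ΣXᵢ, β + n).
Sum of counts S = 73 over n = 12 days.
Posterior: Gamma(α+S, β+n) = Gamma(14.41+73, 0.46+12) = Gamma(87.41, 12.46).
The predictive distribution for one future period is NegBinom with mean α/β = 7.0152.

7.0152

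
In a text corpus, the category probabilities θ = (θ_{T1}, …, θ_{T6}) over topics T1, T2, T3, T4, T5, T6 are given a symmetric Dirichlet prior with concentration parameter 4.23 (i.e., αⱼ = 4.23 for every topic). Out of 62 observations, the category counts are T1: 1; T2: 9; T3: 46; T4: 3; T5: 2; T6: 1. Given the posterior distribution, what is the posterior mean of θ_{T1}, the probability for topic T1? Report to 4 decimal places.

0.0599

The Dirichlet prior is conjugate to the Multinomial likelihood: each posterior αⱼ = prior αⱼ + observed count nⱼ.
Posterior concentration: (5.23, 13.23, 50.23, 7.23, 6.23, 5.23), total = 87.38.
E[θ_{T1}|data] = α_{T1}/Σα = 5.23/87.38 = 0.0599.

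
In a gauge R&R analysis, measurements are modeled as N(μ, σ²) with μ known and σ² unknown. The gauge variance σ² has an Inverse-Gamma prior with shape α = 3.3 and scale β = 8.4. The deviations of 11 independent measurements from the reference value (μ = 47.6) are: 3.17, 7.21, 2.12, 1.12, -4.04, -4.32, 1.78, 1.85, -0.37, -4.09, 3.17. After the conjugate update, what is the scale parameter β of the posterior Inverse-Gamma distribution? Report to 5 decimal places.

76.53530

With known mean μ and an Inverse-Gamma(α, β) prior on σ², the Normal likelihood is conjugate: posterior is Inv-Gamma(α + n/2, β + Σ(xᵢ−μ)²/2).
Σ(xᵢ−μ)² = (3.17)² + (7.21)² + (2.12)² + (1.12)² + (-4.04)² + (-4.32)² + (1.78)² + (1.85)² + (-0.37)² + (-4.09)² + (3.17)² = 136.2706.
Posterior: Inv-Gamma(3.3 + 11/2, 8.4 + 136.2706/2) = Inv-Gamma(8.80, 76.53530).
Posterior β = 76.53530.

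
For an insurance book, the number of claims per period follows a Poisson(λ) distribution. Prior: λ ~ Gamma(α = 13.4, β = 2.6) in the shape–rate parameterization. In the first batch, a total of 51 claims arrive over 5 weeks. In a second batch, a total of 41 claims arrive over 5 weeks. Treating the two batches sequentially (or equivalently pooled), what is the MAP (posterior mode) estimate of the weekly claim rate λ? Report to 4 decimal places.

8.2857

With a Gamma(shape α, rate β) prior, the Poisson likelihood is conjugate: the posterior is Gamma(α + ΣXᵢ, β + n).
After batch 1: Gamma(α+S, β+n) = Gamma(13.4+51, 2.6+5) = Gamma(64.4, 7.6).
After batch 2: Gamma(α+S, β+n) = Gamma(64.4+41, 7.6+5) = Gamma(105.4, 12.6).
Mode of Gamma(α,β) for α≥1 is (α−1)/β = 104.4/12.6 = 8.2857.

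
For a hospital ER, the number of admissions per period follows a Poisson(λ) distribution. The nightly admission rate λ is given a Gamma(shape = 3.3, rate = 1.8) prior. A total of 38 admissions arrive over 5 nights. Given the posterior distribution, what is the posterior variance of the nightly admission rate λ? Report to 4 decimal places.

With a Gamma(shape α, rate β) prior, the Poisson likelihood is conjugate: the posterior is Gamma(α + ΣXᵢ, β + n).
Posterior: Gamma(α+S, β+n) = Gamma(3.3+38, 1.8+5) = Gamma(41.3, 6.8).
Var = α/β² = 41.3/6.8² = 0.8932.

0.8932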